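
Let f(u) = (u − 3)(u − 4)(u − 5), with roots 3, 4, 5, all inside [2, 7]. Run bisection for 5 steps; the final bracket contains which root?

5

m = 4.5, f(m) = -0.375 (−); new bracket [4.5, 7]
m = 5.75, f(m) = 3.609375 (+); new bracket [4.5, 5.75]
m = 5.125, f(m) = 0.298828 (+); new bracket [4.5, 5.125]
m = 4.8125, f(m) = -0.2761 (−); new bracket [4.8125, 5.125]
m = 4.96875, f(m) = -0.0596 (−); new bracket [4.96875, 5.125]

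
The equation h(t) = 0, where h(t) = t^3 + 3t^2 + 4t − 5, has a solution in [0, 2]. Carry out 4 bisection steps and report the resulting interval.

h(1) = 3 > 0, so the root lies in [0, 1]
h(0.5) = -2.125 < 0, so the root lies in [0.5, 1]
h(0.75) = 0.109375 > 0, so the root lies in [0.5, 0.75]
h(0.625) = -1.084 < 0, so the root lies in [0.625, 0.75]

[0.625, 0.75]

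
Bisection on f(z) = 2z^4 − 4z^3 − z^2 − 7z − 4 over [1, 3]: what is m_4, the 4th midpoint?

2.625

midpoint 2: f = -22 < 0 → [2, 3]
midpoint 2.5: f = -12.125 < 0 → [2.5, 3]
midpoint 2.75: f = 0.382812 > 0 → [2.5, 2.75]
midpoint 2.625: f = -6.6558 < 0 → [2.625, 2.75]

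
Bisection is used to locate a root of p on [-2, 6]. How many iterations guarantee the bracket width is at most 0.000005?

Width after n steps is 8/2^n. Need 2^n ≥ 8/0.000005 = 1600000.
2^20 = 1048576 < 1600000 ≤ 2^21 = 2097152, so n = 21.

21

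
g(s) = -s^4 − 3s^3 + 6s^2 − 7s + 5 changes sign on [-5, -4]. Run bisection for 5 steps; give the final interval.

[-4.6875, -4.65625]

s = -4.5 gives g = 21.3125, positive; keep [-5, -4.5]
s = -4.75 gives g = -13.925781, negative; keep [-4.75, -4.5]
s = -4.625 gives g = 4.954834, positive; keep [-4.75, -4.625]
s = -4.6875 gives g = -4.1587, negative; keep [-4.6875, -4.625]
s = -4.65625 gives g = 0.4783, positive; keep [-4.6875, -4.65625]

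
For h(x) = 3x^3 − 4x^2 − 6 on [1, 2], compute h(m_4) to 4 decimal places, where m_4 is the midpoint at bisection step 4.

0.8040

midpoint 1.5: h = -4.875 < 0 → [1.5, 2]
midpoint 1.75: h = -2.171875 < 0 → [1.75, 2]
midpoint 1.875: h = -0.287109 < 0 → [1.875, 2]
midpoint 1.9375: h = 0.804 > 0 → [1.875, 1.9375]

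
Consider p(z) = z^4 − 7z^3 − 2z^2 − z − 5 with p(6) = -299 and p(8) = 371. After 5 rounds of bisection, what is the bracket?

[7.25, 7.3125]

z = 7 gives p = -110, negative; keep [7, 8]
z = 7.5 gives p = 85.9375, positive; keep [7, 7.5]
z = 7.25 gives p = -22.105469, negative; keep [7.25, 7.5]
z = 7.375 gives p = 29.2678, positive; keep [7.25, 7.375]
z = 7.3125 gives p = 2.9356, positive; keep [7.25, 7.3125]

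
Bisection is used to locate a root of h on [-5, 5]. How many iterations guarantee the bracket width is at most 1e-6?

Width after n steps is 10/2^n. Need 2^n ≥ 10/1e-6 = 10000000.
2^23 = 8388608 < 10000000 ≤ 2^24 = 16777216, so n = 24.

24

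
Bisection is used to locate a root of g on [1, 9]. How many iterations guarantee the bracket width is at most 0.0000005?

Width after n steps is 8/2^n. Need 2^n ≥ 8/0.0000005 = 16000000.
2^23 = 8388608 < 16000000 ≤ 2^24 = 16777216, so n = 24.

24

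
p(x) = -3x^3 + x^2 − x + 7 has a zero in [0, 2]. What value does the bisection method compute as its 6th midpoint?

1.34375

m = 1, p(m) = 4 (+); new bracket [1, 2]
m = 1.5, p(m) = -2.375 (−); new bracket [1, 1.5]
m = 1.25, p(m) = 1.453125 (+); new bracket [1.25, 1.5]
m = 1.375, p(m) = -0.2832 (−); new bracket [1.25, 1.375]
m = 1.3125, p(m) = 0.6272 (+); new bracket [1.3125, 1.375]
m = 1.34375, p(m) = 0.1828 (+); new bracket [1.34375, 1.375]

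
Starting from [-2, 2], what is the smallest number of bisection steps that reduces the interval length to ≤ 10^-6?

Width after n steps is 4/2^n. Need 2^n ≥ 4/10^-6 = 4000000.
2^21 = 2097152 < 4000000 ≤ 2^22 = 4194304, so n = 22.

22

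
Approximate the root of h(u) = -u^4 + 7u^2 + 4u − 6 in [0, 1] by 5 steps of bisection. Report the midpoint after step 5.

0.71875

u = 0.5 gives h = -2.3125, negative; keep [0.5, 1]
u = 0.75 gives h = 0.621094, positive; keep [0.5, 0.75]
u = 0.625 gives h = -0.918213, negative; keep [0.625, 0.75]
u = 0.6875 gives h = -0.1648, negative; keep [0.6875, 0.75]
u = 0.71875 gives h = 0.2243, positive; keep [0.6875, 0.71875]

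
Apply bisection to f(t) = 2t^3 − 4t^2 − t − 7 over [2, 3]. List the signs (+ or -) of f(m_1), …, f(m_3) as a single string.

midpoint 2.5: f = -3.25 < 0 → [2.5, 3]
midpoint 2.75: f = 1.59375 > 0 → [2.5, 2.75]
midpoint 2.625: f = -1.011719 < 0 → [2.625, 2.75]

-+-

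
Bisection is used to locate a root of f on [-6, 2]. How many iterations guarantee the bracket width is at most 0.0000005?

24

Width after n steps is 8/2^n. Need 2^n ≥ 8/0.0000005 = 16000000.
2^23 = 8388608 < 16000000 ≤ 2^24 = 16777216, so n = 24.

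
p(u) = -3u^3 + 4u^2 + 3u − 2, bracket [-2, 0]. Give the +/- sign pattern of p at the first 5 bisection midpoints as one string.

p(-1) = 2 > 0, so the root lies in [-1, 0]
p(-0.5) = -2.125 < 0, so the root lies in [-1, -0.5]
p(-0.75) = -0.734375 < 0, so the root lies in [-1, -0.75]
p(-0.875) = 0.4473 > 0, so the root lies in [-0.875, -0.75]
p(-0.8125) = -0.1877 < 0, so the root lies in [-0.875, -0.8125]

+--+-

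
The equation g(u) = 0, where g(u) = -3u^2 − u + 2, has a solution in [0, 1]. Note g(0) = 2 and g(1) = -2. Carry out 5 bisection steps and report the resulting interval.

[0.65625, 0.6875]

midpoint 0.5: g = 0.75 > 0 → [0.5, 1]
midpoint 0.75: g = -0.4375 < 0 → [0.5, 0.75]
midpoint 0.625: g = 0.203125 > 0 → [0.625, 0.75]
midpoint 0.6875: g = -0.1055 < 0 → [0.625, 0.6875]
midpoint 0.65625: g = 0.0518 > 0 → [0.65625, 0.6875]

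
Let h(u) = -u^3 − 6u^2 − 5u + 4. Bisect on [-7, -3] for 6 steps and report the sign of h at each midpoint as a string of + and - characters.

u = -5 gives h = 4, positive; keep [-5, -3]
u = -4 gives h = -8, negative; keep [-5, -4]
u = -4.5 gives h = -3.875, negative; keep [-5, -4.5]
u = -4.75 gives h = -0.4531, negative; keep [-5, -4.75]
u = -4.875 gives h = 1.6387, positive; keep [-4.875, -4.75]
u = -4.8125 gives h = 0.5598, positive; keep [-4.8125, -4.75]

+---++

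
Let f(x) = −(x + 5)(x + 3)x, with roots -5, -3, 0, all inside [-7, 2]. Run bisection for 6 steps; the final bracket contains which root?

x = -2.5 gives f = 3.125, positive; keep [-2.5, 2]
x = -0.25 gives f = 3.265625, positive; keep [-0.25, 2]
x = 0.875 gives f = -19.919922, negative; keep [-0.25, 0.875]
x = 0.3125 gives f = -5.4993, negative; keep [-0.25, 0.3125]
x = 0.03125 gives f = -0.4766, negative; keep [-0.25, 0.03125]
x = -0.109375 gives f = 1.5462, positive; keep [-0.109375, 0.03125]

0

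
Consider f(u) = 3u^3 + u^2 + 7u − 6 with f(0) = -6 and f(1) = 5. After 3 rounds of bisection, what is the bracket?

[0.625, 0.75]

midpoint 0.5: f = -1.875 < 0 → [0.5, 1]
midpoint 0.75: f = 1.078125 > 0 → [0.5, 0.75]
midpoint 0.625: f = -0.501953 < 0 → [0.625, 0.75]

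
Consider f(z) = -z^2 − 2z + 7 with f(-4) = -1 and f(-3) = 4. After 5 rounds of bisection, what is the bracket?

midpoint -3.5: f = 1.75 > 0 → [-4, -3.5]
midpoint -3.75: f = 0.4375 > 0 → [-4, -3.75]
midpoint -3.875: f = -0.265625 < 0 → [-3.875, -3.75]
midpoint -3.8125: f = 0.0898 > 0 → [-3.875, -3.8125]
midpoint -3.84375: f = -0.0869 < 0 → [-3.84375, -3.8125]

[-3.84375, -3.8125]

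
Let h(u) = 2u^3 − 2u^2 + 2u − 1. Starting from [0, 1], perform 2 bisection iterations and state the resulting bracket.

[0.5, 0.75]

u = 0.5 gives h = -0.25, negative; keep [0.5, 1]
u = 0.75 gives h = 0.21875, positive; keep [0.5, 0.75]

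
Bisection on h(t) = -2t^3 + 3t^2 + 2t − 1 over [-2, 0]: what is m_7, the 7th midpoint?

-0.734375

h(-1) = 2 > 0, so the root lies in [-1, 0]
h(-0.5) = -1 < 0, so the root lies in [-1, -0.5]
h(-0.75) = 0.03125 > 0, so the root lies in [-0.75, -0.5]
h(-0.625) = -0.5898 < 0, so the root lies in [-0.75, -0.625]
h(-0.6875) = -0.3071 < 0, so the root lies in [-0.75, -0.6875]
h(-0.71875) = -0.1451 < 0, so the root lies in [-0.75, -0.71875]
h(-0.734375) = -0.0587 < 0, so the root lies in [-0.75, -0.734375]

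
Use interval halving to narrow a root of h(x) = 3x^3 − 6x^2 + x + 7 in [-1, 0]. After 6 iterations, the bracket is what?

m = -0.5, h(m) = 4.625 (+); new bracket [-1, -0.5]
m = -0.75, h(m) = 1.609375 (+); new bracket [-1, -0.75]
m = -0.875, h(m) = -0.478516 (−); new bracket [-0.875, -0.75]
m = -0.8125, h(m) = 0.6174 (+); new bracket [-0.875, -0.8125]
m = -0.84375, h(m) = 0.0827 (+); new bracket [-0.875, -0.84375]
m = -0.859375, h(m) = -0.1945 (−); new bracket [-0.859375, -0.84375]

[-0.859375, -0.84375]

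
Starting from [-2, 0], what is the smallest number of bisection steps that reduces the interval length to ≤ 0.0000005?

Width after n steps is 2/2^n. Need 2^n ≥ 2/0.0000005 = 4000000.
2^21 = 2097152 < 4000000 ≤ 2^22 = 4194304, so n = 22.

22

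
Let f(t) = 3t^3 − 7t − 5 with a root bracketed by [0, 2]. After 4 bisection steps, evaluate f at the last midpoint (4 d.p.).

t = 1 gives f = -9, negative; keep [1, 2]
t = 1.5 gives f = -5.375, negative; keep [1.5, 2]
t = 1.75 gives f = -1.171875, negative; keep [1.75, 2]
t = 1.875 gives f = 1.6504, positive; keep [1.75, 1.875]

1.6504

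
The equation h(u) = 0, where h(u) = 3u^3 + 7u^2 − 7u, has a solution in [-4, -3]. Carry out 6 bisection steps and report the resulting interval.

[-3.09375, -3.078125]

midpoint -3.5: h = -18.375 < 0 → [-3.5, -3]
midpoint -3.25: h = -6.296875 < 0 → [-3.25, -3]
midpoint -3.125: h = -1.318359 < 0 → [-3.125, -3]
midpoint -3.0625: h = 0.9211 > 0 → [-3.125, -3.0625]
midpoint -3.09375: h = -0.1783 < 0 → [-3.09375, -3.0625]
midpoint -3.078125: h = 0.3765 > 0 → [-3.09375, -3.078125]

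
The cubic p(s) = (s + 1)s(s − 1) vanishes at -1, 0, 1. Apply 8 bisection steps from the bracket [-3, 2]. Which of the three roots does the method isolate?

-1

s = -0.5 gives p = 0.375, positive; keep [-3, -0.5]
s = -1.75 gives p = -3.609375, negative; keep [-1.75, -0.5]
s = -1.125 gives p = -0.298828, negative; keep [-1.125, -0.5]
s = -0.8125 gives p = 0.2761, positive; keep [-1.125, -0.8125]
s = -0.96875 gives p = 0.0596, positive; keep [-1.125, -0.96875]
s = -1.046875 gives p = -0.1004, negative; keep [-1.046875, -0.96875]
s = -1.0078125 gives p = -0.0158, negative; keep [-1.0078125, -0.96875]
s = -0.98828125 gives p = 0.023, positive; keep [-1.0078125, -0.98828125]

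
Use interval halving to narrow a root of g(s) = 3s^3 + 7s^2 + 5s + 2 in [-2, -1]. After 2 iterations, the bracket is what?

[-1.75, -1.5]

midpoint -1.5: g = 0.125 > 0 → [-2, -1.5]
midpoint -1.75: g = -1.390625 < 0 → [-1.75, -1.5]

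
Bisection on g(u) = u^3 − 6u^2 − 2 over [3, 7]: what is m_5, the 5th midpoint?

midpoint 5: g = -27 < 0 → [5, 7]
midpoint 6: g = -2 < 0 → [6, 7]
midpoint 6.5: g = 19.125 > 0 → [6, 6.5]
midpoint 6.25: g = 7.7656 > 0 → [6, 6.25]
midpoint 6.125: g = 2.6895 > 0 → [6, 6.125]

6.125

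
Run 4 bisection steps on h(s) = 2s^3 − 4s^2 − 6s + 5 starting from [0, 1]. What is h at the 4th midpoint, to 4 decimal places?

s = 0.5 gives h = 1.25, positive; keep [0.5, 1]
s = 0.75 gives h = -0.90625, negative; keep [0.5, 0.75]
s = 0.625 gives h = 0.175781, positive; keep [0.625, 0.75]
s = 0.6875 gives h = -0.3657, negative; keep [0.625, 0.6875]

-0.3657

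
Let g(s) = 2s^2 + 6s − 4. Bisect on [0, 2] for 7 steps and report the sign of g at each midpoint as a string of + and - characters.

+-+++--

m = 1, g(m) = 4 (+); new bracket [0, 1]
m = 0.5, g(m) = -0.5 (−); new bracket [0.5, 1]
m = 0.75, g(m) = 1.625 (+); new bracket [0.5, 0.75]
m = 0.625, g(m) = 0.5312 (+); new bracket [0.5, 0.625]
m = 0.5625, g(m) = 0.0078 (+); new bracket [0.5, 0.5625]
m = 0.53125, g(m) = -0.248 (−); new bracket [0.53125, 0.5625]
m = 0.546875, g(m) = -0.1206 (−); new bracket [0.546875, 0.5625]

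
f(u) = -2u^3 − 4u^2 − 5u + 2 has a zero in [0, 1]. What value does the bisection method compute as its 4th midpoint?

u = 0.5 gives f = -1.75, negative; keep [0, 0.5]
u = 0.25 gives f = 0.46875, positive; keep [0.25, 0.5]
u = 0.375 gives f = -0.542969, negative; keep [0.25, 0.375]
u = 0.3125 gives f = -0.0142, negative; keep [0.25, 0.3125]

0.3125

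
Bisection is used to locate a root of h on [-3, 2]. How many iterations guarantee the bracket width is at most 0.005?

Width after n steps is 5/2^n. Need 2^n ≥ 5/0.005 = 1000.
2^9 = 512 < 1000 ≤ 2^10 = 1024, so n = 10.

10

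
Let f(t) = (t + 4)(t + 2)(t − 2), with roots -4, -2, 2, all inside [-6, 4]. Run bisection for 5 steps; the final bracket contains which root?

2

m = -1, f(m) = -9 (−); new bracket [-1, 4]
m = 1.5, f(m) = -9.625 (−); new bracket [1.5, 4]
m = 2.75, f(m) = 24.046875 (+); new bracket [1.5, 2.75]
m = 2.125, f(m) = 3.1582 (+); new bracket [1.5, 2.125]
m = 1.8125, f(m) = -4.155 (−); new bracket [1.8125, 2.125]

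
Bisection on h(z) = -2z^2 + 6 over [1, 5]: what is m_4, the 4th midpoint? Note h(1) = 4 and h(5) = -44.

1.75

z = 3 gives h = -12, negative; keep [1, 3]
z = 2 gives h = -2, negative; keep [1, 2]
z = 1.5 gives h = 1.5, positive; keep [1.5, 2]
z = 1.75 gives h = -0.125, negative; keep [1.5, 1.75]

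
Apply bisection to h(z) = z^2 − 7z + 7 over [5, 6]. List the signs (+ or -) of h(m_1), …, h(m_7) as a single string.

midpoint 5.5: h = -1.25 < 0 → [5.5, 6]
midpoint 5.75: h = -0.1875 < 0 → [5.75, 6]
midpoint 5.875: h = 0.390625 > 0 → [5.75, 5.875]
midpoint 5.8125: h = 0.0977 > 0 → [5.75, 5.8125]
midpoint 5.78125: h = -0.0459 < 0 → [5.78125, 5.8125]
midpoint 5.796875: h = 0.0256 > 0 → [5.78125, 5.796875]
midpoint 5.7890625: h = -0.0102 < 0 → [5.7890625, 5.796875]

--++-+-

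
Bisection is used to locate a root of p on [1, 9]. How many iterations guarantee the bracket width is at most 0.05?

8

Width after n steps is 8/2^n. Need 2^n ≥ 8/0.05 = 160.
2^7 = 128 < 160 ≤ 2^8 = 256, so n = 8.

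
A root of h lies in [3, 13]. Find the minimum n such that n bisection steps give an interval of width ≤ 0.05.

8

Width after n steps is 10/2^n. Need 2^n ≥ 10/0.05 = 200.
2^7 = 128 < 200 ≤ 2^8 = 256, so n = 8.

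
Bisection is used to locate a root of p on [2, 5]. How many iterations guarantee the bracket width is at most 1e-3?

Width after n steps is 3/2^n. Need 2^n ≥ 3/1e-3 = 3000.
2^11 = 2048 < 3000 ≤ 2^12 = 4096, so n = 12.

12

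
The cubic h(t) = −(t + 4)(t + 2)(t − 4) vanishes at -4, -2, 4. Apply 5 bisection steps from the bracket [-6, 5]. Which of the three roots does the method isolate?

midpoint -0.5: h = 23.625 > 0 → [-0.5, 5]
midpoint 2.25: h = 46.484375 > 0 → [2.25, 5]
midpoint 3.625: h = 16.083984 > 0 → [3.625, 5]
midpoint 4.3125: h = -16.3977 < 0 → [3.625, 4.3125]
midpoint 3.96875: h = 1.4864 > 0 → [3.96875, 4.3125]

4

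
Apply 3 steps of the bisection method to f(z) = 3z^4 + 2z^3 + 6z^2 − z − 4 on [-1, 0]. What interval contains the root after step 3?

z = -0.5 gives f = -2.0625, negative; keep [-1, -0.5]
z = -0.75 gives f = 0.230469, positive; keep [-0.75, -0.5]
z = -0.625 gives f = -1.061768, negative; keep [-0.75, -0.625]

[-0.75, -0.625]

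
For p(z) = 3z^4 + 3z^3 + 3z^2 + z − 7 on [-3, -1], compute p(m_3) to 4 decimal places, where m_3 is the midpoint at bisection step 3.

-2.0977

m = -2, p(m) = 27 (+); new bracket [-2, -1]
m = -1.5, p(m) = 3.3125 (+); new bracket [-1.5, -1]
m = -1.25, p(m) = -2.097656 (−); new bracket [-1.5, -1.25]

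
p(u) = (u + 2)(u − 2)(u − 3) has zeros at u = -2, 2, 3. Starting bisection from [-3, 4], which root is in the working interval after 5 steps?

-2

midpoint 0.5: p = 9.375 > 0 → [-3, 0.5]
midpoint -1.25: p = 10.359375 > 0 → [-3, -1.25]
midpoint -2.125: p = -2.642578 < 0 → [-2.125, -1.25]
midpoint -1.6875: p = 5.4016 > 0 → [-2.125, -1.6875]
midpoint -1.90625: p = 1.7967 > 0 → [-2.125, -1.90625]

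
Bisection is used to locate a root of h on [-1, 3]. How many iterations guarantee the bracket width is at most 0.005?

Width after n steps is 4/2^n. Need 2^n ≥ 4/0.005 = 800.
2^9 = 512 < 800 ≤ 2^10 = 1024, so n = 10.

10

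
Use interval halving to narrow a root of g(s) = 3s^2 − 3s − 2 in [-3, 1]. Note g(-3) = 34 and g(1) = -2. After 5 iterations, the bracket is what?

[-0.5, -0.375]

g(-1) = 4 > 0, so the root lies in [-1, 1]
g(0) = -2 < 0, so the root lies in [-1, 0]
g(-0.5) = 0.25 > 0, so the root lies in [-0.5, 0]
g(-0.25) = -1.0625 < 0, so the root lies in [-0.5, -0.25]
g(-0.375) = -0.4531 < 0, so the root lies in [-0.5, -0.375]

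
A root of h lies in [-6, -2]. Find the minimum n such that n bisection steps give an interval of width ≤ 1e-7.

26

Width after n steps is 4/2^n. Need 2^n ≥ 4/1e-7 = 40000000.
2^25 = 33554432 < 40000000 ≤ 2^26 = 67108864, so n = 26.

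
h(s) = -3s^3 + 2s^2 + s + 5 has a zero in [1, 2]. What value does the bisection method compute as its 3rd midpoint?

midpoint 1.5: h = 0.875 > 0 → [1.5, 2]
midpoint 1.75: h = -3.203125 < 0 → [1.5, 1.75]
midpoint 1.625: h = -0.966797 < 0 → [1.5, 1.625]

1.625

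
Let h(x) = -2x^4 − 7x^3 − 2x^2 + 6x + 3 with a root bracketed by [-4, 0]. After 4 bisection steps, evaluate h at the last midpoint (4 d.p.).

x = -2 gives h = 7, positive; keep [-4, -2]
x = -3 gives h = -6, negative; keep [-3, -2]
x = -2.5 gives h = 6.75, positive; keep [-3, -2.5]
x = -2.75 gives h = 2.5703, positive; keep [-3, -2.75]

2.5703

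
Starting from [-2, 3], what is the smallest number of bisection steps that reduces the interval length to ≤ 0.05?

Width after n steps is 5/2^n. Need 2^n ≥ 5/0.05 = 100.
2^6 = 64 < 100 ≤ 2^7 = 128, so n = 7.

7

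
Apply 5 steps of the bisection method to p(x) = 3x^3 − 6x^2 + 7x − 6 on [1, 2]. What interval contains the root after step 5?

[1.34375, 1.375]

midpoint 1.5: p = 1.125 > 0 → [1, 1.5]
midpoint 1.25: p = -0.765625 < 0 → [1.25, 1.5]
midpoint 1.375: p = 0.080078 > 0 → [1.25, 1.375]
midpoint 1.3125: p = -0.3655 < 0 → [1.3125, 1.375]
midpoint 1.34375: p = -0.1487 < 0 → [1.34375, 1.375]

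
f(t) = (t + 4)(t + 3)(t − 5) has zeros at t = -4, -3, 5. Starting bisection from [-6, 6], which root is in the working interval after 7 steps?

t = 0 gives f = -60, negative; keep [0, 6]
t = 3 gives f = -84, negative; keep [3, 6]
t = 4.5 gives f = -31.875, negative; keep [4.5, 6]
t = 5.25 gives f = 19.0781, positive; keep [4.5, 5.25]
t = 4.875 gives f = -8.7363, negative; keep [4.875, 5.25]
t = 5.0625 gives f = 4.5667, positive; keep [4.875, 5.0625]
t = 4.96875 gives f = -2.2334, negative; keep [4.96875, 5.0625]

5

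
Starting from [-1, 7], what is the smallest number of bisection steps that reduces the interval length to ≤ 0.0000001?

27

Width after n steps is 8/2^n. Need 2^n ≥ 8/0.0000001 = 80000000.
2^26 = 67108864 < 80000000 ≤ 2^27 = 134217728, so n = 27.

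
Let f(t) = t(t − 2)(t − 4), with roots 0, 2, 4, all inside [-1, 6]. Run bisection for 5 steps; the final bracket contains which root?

midpoint 2.5: f = -1.875 < 0 → [2.5, 6]
midpoint 4.25: f = 2.390625 > 0 → [2.5, 4.25]
midpoint 3.375: f = -2.900391 < 0 → [3.375, 4.25]
midpoint 3.8125: f = -1.2957 < 0 → [3.8125, 4.25]
midpoint 4.03125: f = 0.2559 > 0 → [3.8125, 4.03125]

4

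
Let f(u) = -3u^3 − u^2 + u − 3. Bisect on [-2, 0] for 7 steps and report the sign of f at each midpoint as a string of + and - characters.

-++----

u = -1 gives f = -2, negative; keep [-2, -1]
u = -1.5 gives f = 3.375, positive; keep [-1.5, -1]
u = -1.25 gives f = 0.046875, positive; keep [-1.25, -1]
u = -1.125 gives f = -1.1191, negative; keep [-1.25, -1.125]
u = -1.1875 gives f = -0.574, negative; keep [-1.25, -1.1875]
u = -1.21875 gives f = -0.2733, negative; keep [-1.25, -1.21875]
u = -1.234375 gives f = -0.1157, negative; keep [-1.25, -1.234375]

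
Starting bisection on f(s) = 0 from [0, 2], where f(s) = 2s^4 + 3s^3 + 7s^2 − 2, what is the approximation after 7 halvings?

midpoint 1: f = 10 > 0 → [0, 1]
midpoint 0.5: f = 0.25 > 0 → [0, 0.5]
midpoint 0.25: f = -1.507812 < 0 → [0.25, 0.5]
midpoint 0.375: f = -0.8179 < 0 → [0.375, 0.5]
midpoint 0.4375: f = -0.3357 < 0 → [0.4375, 0.5]
midpoint 0.46875: f = -0.0564 < 0 → [0.46875, 0.5]
midpoint 0.484375: f = 0.0934 > 0 → [0.46875, 0.484375]

0.484375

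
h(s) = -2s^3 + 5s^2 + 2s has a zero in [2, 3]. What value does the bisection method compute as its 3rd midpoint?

2.875

s = 2.5 gives h = 5, positive; keep [2.5, 3]
s = 2.75 gives h = 1.71875, positive; keep [2.75, 3]
s = 2.875 gives h = -0.449219, negative; keep [2.75, 2.875]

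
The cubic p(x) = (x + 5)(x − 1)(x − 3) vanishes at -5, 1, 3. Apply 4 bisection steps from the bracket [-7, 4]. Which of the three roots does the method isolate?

midpoint -1.5: p = 39.375 > 0 → [-7, -1.5]
midpoint -4.25: p = 28.546875 > 0 → [-7, -4.25]
midpoint -5.625: p = -35.712891 < 0 → [-5.625, -4.25]
midpoint -4.9375: p = 2.9456 > 0 → [-5.625, -4.9375]

-5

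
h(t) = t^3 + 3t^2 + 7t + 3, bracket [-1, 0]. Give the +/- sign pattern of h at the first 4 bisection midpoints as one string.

+---

t = -0.5 gives h = 0.125, positive; keep [-1, -0.5]
t = -0.75 gives h = -0.984375, negative; keep [-0.75, -0.5]
t = -0.625 gives h = -0.447266, negative; keep [-0.625, -0.5]
t = -0.5625 gives h = -0.1663, negative; keep [-0.5625, -0.5]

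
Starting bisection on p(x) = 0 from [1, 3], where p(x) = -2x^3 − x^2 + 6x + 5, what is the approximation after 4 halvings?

x = 2 gives p = -3, negative; keep [1, 2]
x = 1.5 gives p = 5, positive; keep [1.5, 2]
x = 1.75 gives p = 1.71875, positive; keep [1.75, 2]
x = 1.875 gives p = -0.4492, negative; keep [1.75, 1.875]

1.875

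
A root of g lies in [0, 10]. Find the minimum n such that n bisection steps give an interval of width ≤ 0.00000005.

Width after n steps is 10/2^n. Need 2^n ≥ 10/0.00000005 = 200000000.
2^27 = 134217728 < 200000000 ≤ 2^28 = 268435456, so n = 28.

28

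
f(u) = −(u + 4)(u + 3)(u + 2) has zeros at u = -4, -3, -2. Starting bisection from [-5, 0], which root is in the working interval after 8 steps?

u = -2.5 gives f = 0.375, positive; keep [-2.5, 0]
u = -1.25 gives f = -3.609375, negative; keep [-2.5, -1.25]
u = -1.875 gives f = -0.298828, negative; keep [-2.5, -1.875]
u = -2.1875 gives f = 0.2761, positive; keep [-2.1875, -1.875]
u = -2.03125 gives f = 0.0596, positive; keep [-2.03125, -1.875]
u = -1.953125 gives f = -0.1004, negative; keep [-2.03125, -1.953125]
u = -1.9921875 gives f = -0.0158, negative; keep [-2.03125, -1.9921875]
u = -2.01171875 gives f = 0.023, positive; keep [-2.01171875, -1.9921875]

-2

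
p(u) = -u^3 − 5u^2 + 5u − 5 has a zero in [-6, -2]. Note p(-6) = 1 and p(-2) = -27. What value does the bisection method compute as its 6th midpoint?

-5.9375

p(-4) = -41 < 0, so the root lies in [-6, -4]
p(-5) = -30 < 0, so the root lies in [-6, -5]
p(-5.5) = -17.375 < 0, so the root lies in [-6, -5.5]
p(-5.75) = -8.9531 < 0, so the root lies in [-6, -5.75]
p(-5.875) = -4.1738 < 0, so the root lies in [-6, -5.875]
p(-5.9375) = -1.637 < 0, so the root lies in [-6, -5.9375]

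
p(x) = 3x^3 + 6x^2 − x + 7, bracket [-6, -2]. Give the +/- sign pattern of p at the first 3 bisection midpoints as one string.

--+

x = -4 gives p = -85, negative; keep [-4, -2]
x = -3 gives p = -17, negative; keep [-3, -2]
x = -2.5 gives p = 0.125, positive; keep [-3, -2.5]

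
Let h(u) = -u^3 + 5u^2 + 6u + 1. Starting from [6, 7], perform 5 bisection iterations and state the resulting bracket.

[6, 6.03125]

h(6.5) = -23.375 < 0, so the root lies in [6, 6.5]
h(6.25) = -10.328125 < 0, so the root lies in [6, 6.25]
h(6.125) = -4.455078 < 0, so the root lies in [6, 6.125]
h(6.0625) = -1.676 < 0, so the root lies in [6, 6.0625]
h(6.03125) = -0.3252 < 0, so the root lies in [6, 6.03125]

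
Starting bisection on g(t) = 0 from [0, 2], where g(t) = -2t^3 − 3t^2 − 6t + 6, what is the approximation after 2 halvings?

0.5

m = 1, g(m) = -5 (−); new bracket [0, 1]
m = 0.5, g(m) = 2 (+); new bracket [0.5, 1]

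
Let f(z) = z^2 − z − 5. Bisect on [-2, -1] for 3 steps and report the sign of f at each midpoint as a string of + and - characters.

z = -1.5 gives f = -1.25, negative; keep [-2, -1.5]
z = -1.75 gives f = -0.1875, negative; keep [-2, -1.75]
z = -1.875 gives f = 0.390625, positive; keep [-1.875, -1.75]

--+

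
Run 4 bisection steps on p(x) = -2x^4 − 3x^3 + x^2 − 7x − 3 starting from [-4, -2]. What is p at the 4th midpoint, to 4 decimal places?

p(-3) = -54 < 0, so the root lies in [-3, -2]
p(-2.5) = -10.5 < 0, so the root lies in [-2.5, -2]
p(-2.25) = 0.726562 > 0, so the root lies in [-2.5, -2.25]
p(-2.375) = -4.1782 < 0, so the root lies in [-2.375, -2.25]

-4.1782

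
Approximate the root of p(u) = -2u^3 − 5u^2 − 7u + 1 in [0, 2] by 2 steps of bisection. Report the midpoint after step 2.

0.5

m = 1, p(m) = -13 (−); new bracket [0, 1]
m = 0.5, p(m) = -4 (−); new bracket [0, 0.5]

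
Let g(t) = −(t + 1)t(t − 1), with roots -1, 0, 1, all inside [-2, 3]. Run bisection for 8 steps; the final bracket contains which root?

1

midpoint 0.5: g = 0.375 > 0 → [0.5, 3]
midpoint 1.75: g = -3.609375 < 0 → [0.5, 1.75]
midpoint 1.125: g = -0.298828 < 0 → [0.5, 1.125]
midpoint 0.8125: g = 0.2761 > 0 → [0.8125, 1.125]
midpoint 0.96875: g = 0.0596 > 0 → [0.96875, 1.125]
midpoint 1.046875: g = -0.1004 < 0 → [0.96875, 1.046875]
midpoint 1.0078125: g = -0.0158 < 0 → [0.96875, 1.0078125]
midpoint 0.98828125: g = 0.023 > 0 → [0.98828125, 1.0078125]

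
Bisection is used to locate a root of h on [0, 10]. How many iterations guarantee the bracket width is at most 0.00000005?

Width after n steps is 10/2^n. Need 2^n ≥ 10/0.00000005 = 200000000.
2^27 = 134217728 < 200000000 ≤ 2^28 = 268435456, so n = 28.

28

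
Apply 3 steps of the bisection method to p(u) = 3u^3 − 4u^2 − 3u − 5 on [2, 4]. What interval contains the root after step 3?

[2, 2.25]

u = 3 gives p = 31, positive; keep [2, 3]
u = 2.5 gives p = 9.375, positive; keep [2, 2.5]
u = 2.25 gives p = 2.171875, positive; keep [2, 2.25]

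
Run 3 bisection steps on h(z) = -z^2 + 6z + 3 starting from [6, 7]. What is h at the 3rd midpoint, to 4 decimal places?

h(6.5) = -0.25 < 0, so the root lies in [6, 6.5]
h(6.25) = 1.4375 > 0, so the root lies in [6.25, 6.5]
h(6.375) = 0.609375 > 0, so the root lies in [6.375, 6.5]

0.6094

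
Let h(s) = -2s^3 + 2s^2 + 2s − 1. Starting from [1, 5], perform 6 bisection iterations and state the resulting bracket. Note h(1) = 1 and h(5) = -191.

m = 3, h(m) = -31 (−); new bracket [1, 3]
m = 2, h(m) = -5 (−); new bracket [1, 2]
m = 1.5, h(m) = -0.25 (−); new bracket [1, 1.5]
m = 1.25, h(m) = 0.7188 (+); new bracket [1.25, 1.5]
m = 1.375, h(m) = 0.332 (+); new bracket [1.375, 1.5]
m = 1.4375, h(m) = 0.0669 (+); new bracket [1.4375, 1.5]

[1.4375, 1.5]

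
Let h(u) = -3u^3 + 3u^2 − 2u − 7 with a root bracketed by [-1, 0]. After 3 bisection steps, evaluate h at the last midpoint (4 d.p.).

-0.9434

h(-0.5) = -4.875 < 0, so the root lies in [-1, -0.5]
h(-0.75) = -2.546875 < 0, so the root lies in [-1, -0.75]
h(-0.875) = -0.943359 < 0, so the root lies in [-1, -0.875]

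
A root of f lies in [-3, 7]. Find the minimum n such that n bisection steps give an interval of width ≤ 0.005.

Width after n steps is 10/2^n. Need 2^n ≥ 10/0.005 = 2000.
2^10 = 1024 < 2000 ≤ 2^11 = 2048, so n = 11.

11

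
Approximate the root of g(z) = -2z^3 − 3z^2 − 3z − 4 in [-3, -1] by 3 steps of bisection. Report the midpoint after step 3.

-1.25

z = -2 gives g = 6, positive; keep [-2, -1]
z = -1.5 gives g = 0.5, positive; keep [-1.5, -1]
z = -1.25 gives g = -1.03125, negative; keep [-1.5, -1.25]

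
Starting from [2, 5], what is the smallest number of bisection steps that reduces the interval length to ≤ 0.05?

Width after n steps is 3/2^n. Need 2^n ≥ 3/0.05 = 60.
2^5 = 32 < 60 ≤ 2^6 = 64, so n = 6.

6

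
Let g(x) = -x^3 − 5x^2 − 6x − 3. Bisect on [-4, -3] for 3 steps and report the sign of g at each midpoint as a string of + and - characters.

-++

midpoint -3.5: g = -0.375 < 0 → [-4, -3.5]
midpoint -3.75: g = 1.921875 > 0 → [-3.75, -3.5]
midpoint -3.625: g = 0.681641 > 0 → [-3.625, -3.5]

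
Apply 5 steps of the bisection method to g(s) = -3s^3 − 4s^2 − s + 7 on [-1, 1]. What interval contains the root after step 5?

g(0) = 7 > 0, so the root lies in [0, 1]
g(0.5) = 5.125 > 0, so the root lies in [0.5, 1]
g(0.75) = 2.734375 > 0, so the root lies in [0.75, 1]
g(0.875) = 1.0527 > 0, so the root lies in [0.875, 1]
g(0.9375) = 0.075 > 0, so the root lies in [0.9375, 1]

[0.9375, 1]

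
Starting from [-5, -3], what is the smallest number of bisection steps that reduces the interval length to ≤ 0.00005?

16

Width after n steps is 2/2^n. Need 2^n ≥ 2/0.00005 = 40000.
2^15 = 32768 < 40000 ≤ 2^16 = 65536, so n = 16.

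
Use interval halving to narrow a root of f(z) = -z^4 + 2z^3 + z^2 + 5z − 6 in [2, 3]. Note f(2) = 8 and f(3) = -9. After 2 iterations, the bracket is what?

[2.5, 2.75]

midpoint 2.5: f = 4.9375 > 0 → [2.5, 3]
midpoint 2.75: f = -0.285156 < 0 → [2.5, 2.75]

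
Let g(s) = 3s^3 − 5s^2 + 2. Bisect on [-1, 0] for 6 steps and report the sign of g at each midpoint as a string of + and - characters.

s = -0.5 gives g = 0.375, positive; keep [-1, -0.5]
s = -0.75 gives g = -2.078125, negative; keep [-0.75, -0.5]
s = -0.625 gives g = -0.685547, negative; keep [-0.625, -0.5]
s = -0.5625 gives g = -0.116, negative; keep [-0.5625, -0.5]
s = -0.53125 gives g = 0.1391, positive; keep [-0.5625, -0.53125]
s = -0.546875 gives g = 0.014, positive; keep [-0.5625, -0.546875]

+---++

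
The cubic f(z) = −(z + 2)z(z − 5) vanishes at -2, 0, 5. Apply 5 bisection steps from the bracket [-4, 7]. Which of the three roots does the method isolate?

f(1.5) = 18.375 > 0, so the root lies in [1.5, 7]
f(4.25) = 19.921875 > 0, so the root lies in [4.25, 7]
f(5.625) = -26.806641 < 0, so the root lies in [4.25, 5.625]
f(4.9375) = 2.1409 > 0, so the root lies in [4.9375, 5.625]
f(5.28125) = -10.8152 < 0, so the root lies in [4.9375, 5.28125]

5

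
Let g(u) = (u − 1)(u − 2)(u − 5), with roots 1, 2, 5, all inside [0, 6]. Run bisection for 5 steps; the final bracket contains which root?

g(3) = -4 < 0, so the root lies in [3, 6]
g(4.5) = -4.375 < 0, so the root lies in [4.5, 6]
g(5.25) = 3.453125 > 0, so the root lies in [4.5, 5.25]
g(4.875) = -1.3926 < 0, so the root lies in [4.875, 5.25]
g(5.0625) = 0.7776 > 0, so the root lies in [4.875, 5.0625]

5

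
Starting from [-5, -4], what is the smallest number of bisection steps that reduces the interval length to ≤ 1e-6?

Width after n steps is 1/2^n. Need 2^n ≥ 1/1e-6 = 1000000.
2^19 = 524288 < 1000000 ≤ 2^20 = 1048576, so n = 20.

20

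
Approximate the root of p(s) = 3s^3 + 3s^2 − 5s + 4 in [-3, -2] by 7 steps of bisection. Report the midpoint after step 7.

p(-2.5) = -11.625 < 0, so the root lies in [-2.5, -2]
p(-2.25) = -3.734375 < 0, so the root lies in [-2.25, -2]
p(-2.125) = -0.615234 < 0, so the root lies in [-2.125, -2]
p(-2.0625) = 0.7532 > 0, so the root lies in [-2.125, -2.0625]
p(-2.09375) = 0.0844 > 0, so the root lies in [-2.125, -2.09375]
p(-2.109375) = -0.2615 < 0, so the root lies in [-2.109375, -2.09375]
p(-2.1015625) = -0.0876 < 0, so the root lies in [-2.1015625, -2.09375]

-2.1015625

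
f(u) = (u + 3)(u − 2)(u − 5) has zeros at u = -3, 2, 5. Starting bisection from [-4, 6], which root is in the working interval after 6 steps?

f(1) = 16 > 0, so the root lies in [-4, 1]
f(-1.5) = 34.125 > 0, so the root lies in [-4, -1.5]
f(-2.75) = 9.203125 > 0, so the root lies in [-4, -2.75]
f(-3.375) = -16.8809 < 0, so the root lies in [-3.375, -2.75]
f(-3.0625) = -2.551 < 0, so the root lies in [-3.0625, -2.75]
f(-2.90625) = 3.6366 > 0, so the root lies in [-3.0625, -2.90625]

-3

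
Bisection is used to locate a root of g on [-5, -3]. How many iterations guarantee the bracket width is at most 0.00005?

16

Width after n steps is 2/2^n. Need 2^n ≥ 2/0.00005 = 40000.
2^15 = 32768 < 40000 ≤ 2^16 = 65536, so n = 16.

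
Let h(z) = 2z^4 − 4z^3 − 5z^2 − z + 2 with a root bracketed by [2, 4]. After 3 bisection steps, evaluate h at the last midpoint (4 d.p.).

-7.3672

z = 3 gives h = 8, positive; keep [2, 3]
z = 2.5 gives h = -16.125, negative; keep [2.5, 3]
z = 2.75 gives h = -7.367188, negative; keep [2.75, 3]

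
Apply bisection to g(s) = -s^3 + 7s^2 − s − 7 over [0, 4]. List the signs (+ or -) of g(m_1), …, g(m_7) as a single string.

+-++-+-

g(2) = 11 > 0, so the root lies in [0, 2]
g(1) = -2 < 0, so the root lies in [1, 2]
g(1.5) = 3.875 > 0, so the root lies in [1, 1.5]
g(1.25) = 0.7344 > 0, so the root lies in [1, 1.25]
g(1.125) = -0.6895 < 0, so the root lies in [1.125, 1.25]
g(1.1875) = 0.009 > 0, so the root lies in [1.125, 1.1875]
g(1.15625) = -0.3437 < 0, so the root lies in [1.15625, 1.1875]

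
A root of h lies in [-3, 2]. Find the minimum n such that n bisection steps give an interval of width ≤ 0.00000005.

Width after n steps is 5/2^n. Need 2^n ≥ 5/0.00000005 = 100000000.
2^26 = 67108864 < 100000000 ≤ 2^27 = 134217728, so n = 27.

27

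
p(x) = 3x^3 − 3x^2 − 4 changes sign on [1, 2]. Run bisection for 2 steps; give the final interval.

m = 1.5, p(m) = -0.625 (−); new bracket [1.5, 2]
m = 1.75, p(m) = 2.890625 (+); new bracket [1.5, 1.75]

[1.5, 1.75]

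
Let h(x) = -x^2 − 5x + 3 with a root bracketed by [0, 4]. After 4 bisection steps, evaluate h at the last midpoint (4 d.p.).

-1.3125

midpoint 2: h = -11 < 0 → [0, 2]
midpoint 1: h = -3 < 0 → [0, 1]
midpoint 0.5: h = 0.25 > 0 → [0.5, 1]
midpoint 0.75: h = -1.3125 < 0 → [0.5, 0.75]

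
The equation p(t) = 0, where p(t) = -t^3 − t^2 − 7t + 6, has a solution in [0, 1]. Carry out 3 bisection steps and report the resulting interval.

[0.625, 0.75]

p(0.5) = 2.125 > 0, so the root lies in [0.5, 1]
p(0.75) = -0.234375 < 0, so the root lies in [0.5, 0.75]
p(0.625) = 0.990234 > 0, so the root lies in [0.625, 0.75]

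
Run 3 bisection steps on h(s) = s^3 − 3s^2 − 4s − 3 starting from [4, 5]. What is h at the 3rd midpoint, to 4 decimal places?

-0.3574

m = 4.5, h(m) = 9.375 (+); new bracket [4, 4.5]
m = 4.25, h(m) = 2.578125 (+); new bracket [4, 4.25]
m = 4.125, h(m) = -0.357422 (−); new bracket [4.125, 4.25]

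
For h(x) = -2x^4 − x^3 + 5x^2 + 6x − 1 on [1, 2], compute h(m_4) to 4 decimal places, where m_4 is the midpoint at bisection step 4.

x = 1.5 gives h = 5.75, positive; keep [1.5, 2]
x = 1.75 gives h = 0.695312, positive; keep [1.75, 2]
x = 1.875 gives h = -3.48291, negative; keep [1.75, 1.875]
x = 1.8125 gives h = -1.2381, negative; keep [1.75, 1.8125]

-1.2381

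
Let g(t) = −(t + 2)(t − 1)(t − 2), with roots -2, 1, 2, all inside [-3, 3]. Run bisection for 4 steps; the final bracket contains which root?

t = 0 gives g = -4, negative; keep [-3, 0]
t = -1.5 gives g = -4.375, negative; keep [-3, -1.5]
t = -2.25 gives g = 3.453125, positive; keep [-2.25, -1.5]
t = -1.875 gives g = -1.3926, negative; keep [-2.25, -1.875]

-2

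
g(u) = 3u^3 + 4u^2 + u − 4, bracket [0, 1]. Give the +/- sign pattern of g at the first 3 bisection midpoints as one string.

-+-

g(0.5) = -2.125 < 0, so the root lies in [0.5, 1]
g(0.75) = 0.265625 > 0, so the root lies in [0.5, 0.75]
g(0.625) = -1.080078 < 0, so the root lies in [0.625, 0.75]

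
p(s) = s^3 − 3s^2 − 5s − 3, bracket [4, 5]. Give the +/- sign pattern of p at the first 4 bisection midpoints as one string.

+-+-

midpoint 4.5: p = 4.875 > 0 → [4, 4.5]
midpoint 4.25: p = -1.671875 < 0 → [4.25, 4.5]
midpoint 4.375: p = 1.443359 > 0 → [4.25, 4.375]
midpoint 4.3125: p = -0.1531 < 0 → [4.3125, 4.375]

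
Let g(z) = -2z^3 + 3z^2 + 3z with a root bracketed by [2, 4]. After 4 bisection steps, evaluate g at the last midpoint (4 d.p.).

z = 3 gives g = -18, negative; keep [2, 3]
z = 2.5 gives g = -5, negative; keep [2, 2.5]
z = 2.25 gives g = -0.84375, negative; keep [2, 2.25]
z = 2.125 gives g = 0.7305, positive; keep [2.125, 2.25]

0.7305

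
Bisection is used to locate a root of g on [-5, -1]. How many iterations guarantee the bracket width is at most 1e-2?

Width after n steps is 4/2^n. Need 2^n ≥ 4/1e-2 = 400.
2^8 = 256 < 400 ≤ 2^9 = 512, so n = 9.

9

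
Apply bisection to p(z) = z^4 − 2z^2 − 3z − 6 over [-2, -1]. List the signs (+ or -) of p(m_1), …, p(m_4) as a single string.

-++-

z = -1.5 gives p = -0.9375, negative; keep [-2, -1.5]
z = -1.75 gives p = 2.503906, positive; keep [-1.75, -1.5]
z = -1.625 gives p = 0.56665, positive; keep [-1.625, -1.5]
z = -1.5625 gives p = -0.2348, negative; keep [-1.625, -1.5625]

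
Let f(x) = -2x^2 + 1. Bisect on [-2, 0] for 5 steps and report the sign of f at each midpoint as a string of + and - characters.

midpoint -1: f = -1 < 0 → [-1, 0]
midpoint -0.5: f = 0.5 > 0 → [-1, -0.5]
midpoint -0.75: f = -0.125 < 0 → [-0.75, -0.5]
midpoint -0.625: f = 0.2188 > 0 → [-0.75, -0.625]
midpoint -0.6875: f = 0.0547 > 0 → [-0.75, -0.6875]

-+-++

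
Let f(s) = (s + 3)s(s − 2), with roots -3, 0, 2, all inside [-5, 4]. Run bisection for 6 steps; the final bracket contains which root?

m = -0.5, f(m) = 3.125 (+); new bracket [-5, -0.5]
m = -2.75, f(m) = 3.265625 (+); new bracket [-5, -2.75]
m = -3.875, f(m) = -19.919922 (−); new bracket [-3.875, -2.75]
m = -3.3125, f(m) = -5.4993 (−); new bracket [-3.3125, -2.75]
m = -3.03125, f(m) = -0.4766 (−); new bracket [-3.03125, -2.75]
m = -2.890625, f(m) = 1.5462 (+); new bracket [-3.03125, -2.890625]

-3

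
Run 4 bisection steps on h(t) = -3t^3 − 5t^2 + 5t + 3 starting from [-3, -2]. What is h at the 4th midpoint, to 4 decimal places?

midpoint -2.5: h = 6.125 > 0 → [-2.5, -2]
midpoint -2.25: h = 0.609375 > 0 → [-2.25, -2]
midpoint -2.125: h = -1.416016 < 0 → [-2.25, -2.125]
midpoint -2.1875: h = -0.4607 < 0 → [-2.25, -2.1875]

-0.4607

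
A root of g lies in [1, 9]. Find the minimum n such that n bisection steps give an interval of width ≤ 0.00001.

20

Width after n steps is 8/2^n. Need 2^n ≥ 8/0.00001 = 800000.
2^19 = 524288 < 800000 ≤ 2^20 = 1048576, so n = 20.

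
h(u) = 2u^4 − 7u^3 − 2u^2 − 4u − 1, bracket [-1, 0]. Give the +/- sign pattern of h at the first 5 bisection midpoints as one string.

+-+++

u = -0.5 gives h = 1.5, positive; keep [-0.5, 0]
u = -0.25 gives h = -0.007812, negative; keep [-0.5, -0.25]
u = -0.375 gives h = 0.627441, positive; keep [-0.375, -0.25]
u = -0.3125 gives h = 0.2874, positive; keep [-0.3125, -0.25]
u = -0.28125 gives h = 0.135, positive; keep [-0.28125, -0.25]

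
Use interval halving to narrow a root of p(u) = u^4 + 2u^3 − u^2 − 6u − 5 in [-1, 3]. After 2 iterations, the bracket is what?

[1, 2]

m = 1, p(m) = -9 (−); new bracket [1, 3]
m = 2, p(m) = 11 (+); new bracket [1, 2]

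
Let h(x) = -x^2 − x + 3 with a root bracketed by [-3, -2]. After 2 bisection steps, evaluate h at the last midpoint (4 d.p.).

midpoint -2.5: h = -0.75 < 0 → [-2.5, -2]
midpoint -2.25: h = 0.1875 > 0 → [-2.5, -2.25]

0.1875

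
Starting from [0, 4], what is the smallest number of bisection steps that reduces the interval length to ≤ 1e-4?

16

Width after n steps is 4/2^n. Need 2^n ≥ 4/1e-4 = 40000.
2^15 = 32768 < 40000 ≤ 2^16 = 65536, so n = 16.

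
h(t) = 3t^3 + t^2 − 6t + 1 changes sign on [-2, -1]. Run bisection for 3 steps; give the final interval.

[-1.75, -1.625]

midpoint -1.5: h = 2.125 > 0 → [-2, -1.5]
midpoint -1.75: h = -1.515625 < 0 → [-1.75, -1.5]
midpoint -1.625: h = 0.517578 > 0 → [-1.75, -1.625]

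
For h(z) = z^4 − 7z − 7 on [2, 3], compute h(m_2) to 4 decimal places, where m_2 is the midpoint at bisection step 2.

h(2.5) = 14.5625 > 0, so the root lies in [2, 2.5]
h(2.25) = 2.878906 > 0, so the root lies in [2, 2.25]

2.8789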